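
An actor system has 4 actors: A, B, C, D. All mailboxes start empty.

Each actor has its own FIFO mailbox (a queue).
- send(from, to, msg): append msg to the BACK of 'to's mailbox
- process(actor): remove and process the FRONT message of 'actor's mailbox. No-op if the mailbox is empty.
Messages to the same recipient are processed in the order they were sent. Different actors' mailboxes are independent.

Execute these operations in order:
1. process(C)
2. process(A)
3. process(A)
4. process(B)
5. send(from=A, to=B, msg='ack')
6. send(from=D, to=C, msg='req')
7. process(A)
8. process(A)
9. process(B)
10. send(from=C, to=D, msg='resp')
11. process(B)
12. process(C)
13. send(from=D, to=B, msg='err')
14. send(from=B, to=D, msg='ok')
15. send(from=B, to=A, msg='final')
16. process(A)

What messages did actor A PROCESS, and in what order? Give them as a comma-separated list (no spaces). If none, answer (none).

After 1 (process(C)): A:[] B:[] C:[] D:[]
After 2 (process(A)): A:[] B:[] C:[] D:[]
After 3 (process(A)): A:[] B:[] C:[] D:[]
After 4 (process(B)): A:[] B:[] C:[] D:[]
After 5 (send(from=A, to=B, msg='ack')): A:[] B:[ack] C:[] D:[]
After 6 (send(from=D, to=C, msg='req')): A:[] B:[ack] C:[req] D:[]
After 7 (process(A)): A:[] B:[ack] C:[req] D:[]
After 8 (process(A)): A:[] B:[ack] C:[req] D:[]
After 9 (process(B)): A:[] B:[] C:[req] D:[]
After 10 (send(from=C, to=D, msg='resp')): A:[] B:[] C:[req] D:[resp]
After 11 (process(B)): A:[] B:[] C:[req] D:[resp]
After 12 (process(C)): A:[] B:[] C:[] D:[resp]
After 13 (send(from=D, to=B, msg='err')): A:[] B:[err] C:[] D:[resp]
After 14 (send(from=B, to=D, msg='ok')): A:[] B:[err] C:[] D:[resp,ok]
After 15 (send(from=B, to=A, msg='final')): A:[final] B:[err] C:[] D:[resp,ok]
After 16 (process(A)): A:[] B:[err] C:[] D:[resp,ok]

Answer: final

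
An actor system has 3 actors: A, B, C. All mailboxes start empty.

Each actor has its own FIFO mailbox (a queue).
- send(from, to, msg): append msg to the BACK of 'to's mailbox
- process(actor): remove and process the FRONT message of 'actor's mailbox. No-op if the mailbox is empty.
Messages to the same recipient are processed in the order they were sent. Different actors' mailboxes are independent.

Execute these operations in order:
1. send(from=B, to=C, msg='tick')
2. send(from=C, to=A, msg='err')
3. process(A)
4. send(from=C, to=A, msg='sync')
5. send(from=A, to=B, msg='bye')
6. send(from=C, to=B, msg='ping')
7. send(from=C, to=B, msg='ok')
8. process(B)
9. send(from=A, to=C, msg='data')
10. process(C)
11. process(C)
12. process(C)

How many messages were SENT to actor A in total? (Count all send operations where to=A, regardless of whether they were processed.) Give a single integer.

Answer: 2

Derivation:
After 1 (send(from=B, to=C, msg='tick')): A:[] B:[] C:[tick]
After 2 (send(from=C, to=A, msg='err')): A:[err] B:[] C:[tick]
After 3 (process(A)): A:[] B:[] C:[tick]
After 4 (send(from=C, to=A, msg='sync')): A:[sync] B:[] C:[tick]
After 5 (send(from=A, to=B, msg='bye')): A:[sync] B:[bye] C:[tick]
After 6 (send(from=C, to=B, msg='ping')): A:[sync] B:[bye,ping] C:[tick]
After 7 (send(from=C, to=B, msg='ok')): A:[sync] B:[bye,ping,ok] C:[tick]
After 8 (process(B)): A:[sync] B:[ping,ok] C:[tick]
After 9 (send(from=A, to=C, msg='data')): A:[sync] B:[ping,ok] C:[tick,data]
After 10 (process(C)): A:[sync] B:[ping,ok] C:[data]
After 11 (process(C)): A:[sync] B:[ping,ok] C:[]
After 12 (process(C)): A:[sync] B:[ping,ok] C:[]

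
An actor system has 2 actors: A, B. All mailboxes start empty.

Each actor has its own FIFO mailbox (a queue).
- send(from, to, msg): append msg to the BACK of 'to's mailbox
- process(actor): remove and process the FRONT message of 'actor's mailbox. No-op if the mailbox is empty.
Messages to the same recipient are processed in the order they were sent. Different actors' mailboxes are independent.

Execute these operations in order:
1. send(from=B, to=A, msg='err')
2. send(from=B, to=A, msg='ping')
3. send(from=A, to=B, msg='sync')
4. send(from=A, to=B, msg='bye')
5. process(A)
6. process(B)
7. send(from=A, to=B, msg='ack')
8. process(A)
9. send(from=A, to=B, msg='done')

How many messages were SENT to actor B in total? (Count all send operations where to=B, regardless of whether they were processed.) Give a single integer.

After 1 (send(from=B, to=A, msg='err')): A:[err] B:[]
After 2 (send(from=B, to=A, msg='ping')): A:[err,ping] B:[]
After 3 (send(from=A, to=B, msg='sync')): A:[err,ping] B:[sync]
After 4 (send(from=A, to=B, msg='bye')): A:[err,ping] B:[sync,bye]
After 5 (process(A)): A:[ping] B:[sync,bye]
After 6 (process(B)): A:[ping] B:[bye]
After 7 (send(from=A, to=B, msg='ack')): A:[ping] B:[bye,ack]
After 8 (process(A)): A:[] B:[bye,ack]
After 9 (send(from=A, to=B, msg='done')): A:[] B:[bye,ack,done]

Answer: 4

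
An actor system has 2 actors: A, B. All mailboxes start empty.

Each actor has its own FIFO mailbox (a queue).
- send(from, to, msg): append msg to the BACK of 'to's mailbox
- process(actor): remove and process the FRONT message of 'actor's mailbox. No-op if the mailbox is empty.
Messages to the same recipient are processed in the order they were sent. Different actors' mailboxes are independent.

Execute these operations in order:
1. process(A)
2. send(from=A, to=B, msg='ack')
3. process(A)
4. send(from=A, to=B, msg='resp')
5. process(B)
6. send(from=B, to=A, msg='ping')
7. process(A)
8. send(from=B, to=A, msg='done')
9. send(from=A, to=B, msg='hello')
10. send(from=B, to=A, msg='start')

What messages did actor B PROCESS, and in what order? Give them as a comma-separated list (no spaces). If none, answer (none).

Answer: ack

Derivation:
After 1 (process(A)): A:[] B:[]
After 2 (send(from=A, to=B, msg='ack')): A:[] B:[ack]
After 3 (process(A)): A:[] B:[ack]
After 4 (send(from=A, to=B, msg='resp')): A:[] B:[ack,resp]
After 5 (process(B)): A:[] B:[resp]
After 6 (send(from=B, to=A, msg='ping')): A:[ping] B:[resp]
After 7 (process(A)): A:[] B:[resp]
After 8 (send(from=B, to=A, msg='done')): A:[done] B:[resp]
After 9 (send(from=A, to=B, msg='hello')): A:[done] B:[resp,hello]
After 10 (send(from=B, to=A, msg='start')): A:[done,start] B:[resp,hello]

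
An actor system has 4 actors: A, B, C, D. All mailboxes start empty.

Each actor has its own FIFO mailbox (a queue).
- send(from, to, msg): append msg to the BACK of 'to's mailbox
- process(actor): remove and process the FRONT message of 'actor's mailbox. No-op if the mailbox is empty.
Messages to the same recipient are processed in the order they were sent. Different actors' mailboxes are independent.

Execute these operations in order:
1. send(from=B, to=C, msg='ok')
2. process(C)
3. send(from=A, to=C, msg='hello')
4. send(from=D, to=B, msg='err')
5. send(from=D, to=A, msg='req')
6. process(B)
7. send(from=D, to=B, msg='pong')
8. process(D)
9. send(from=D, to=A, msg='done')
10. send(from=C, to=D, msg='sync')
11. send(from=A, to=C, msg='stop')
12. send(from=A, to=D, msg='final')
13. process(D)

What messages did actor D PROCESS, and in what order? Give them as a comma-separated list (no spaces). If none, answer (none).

Answer: sync

Derivation:
After 1 (send(from=B, to=C, msg='ok')): A:[] B:[] C:[ok] D:[]
After 2 (process(C)): A:[] B:[] C:[] D:[]
After 3 (send(from=A, to=C, msg='hello')): A:[] B:[] C:[hello] D:[]
After 4 (send(from=D, to=B, msg='err')): A:[] B:[err] C:[hello] D:[]
After 5 (send(from=D, to=A, msg='req')): A:[req] B:[err] C:[hello] D:[]
After 6 (process(B)): A:[req] B:[] C:[hello] D:[]
After 7 (send(from=D, to=B, msg='pong')): A:[req] B:[pong] C:[hello] D:[]
After 8 (process(D)): A:[req] B:[pong] C:[hello] D:[]
After 9 (send(from=D, to=A, msg='done')): A:[req,done] B:[pong] C:[hello] D:[]
After 10 (send(from=C, to=D, msg='sync')): A:[req,done] B:[pong] C:[hello] D:[sync]
After 11 (send(from=A, to=C, msg='stop')): A:[req,done] B:[pong] C:[hello,stop] D:[sync]
After 12 (send(from=A, to=D, msg='final')): A:[req,done] B:[pong] C:[hello,stop] D:[sync,final]
After 13 (process(D)): A:[req,done] B:[pong] C:[hello,stop] D:[final]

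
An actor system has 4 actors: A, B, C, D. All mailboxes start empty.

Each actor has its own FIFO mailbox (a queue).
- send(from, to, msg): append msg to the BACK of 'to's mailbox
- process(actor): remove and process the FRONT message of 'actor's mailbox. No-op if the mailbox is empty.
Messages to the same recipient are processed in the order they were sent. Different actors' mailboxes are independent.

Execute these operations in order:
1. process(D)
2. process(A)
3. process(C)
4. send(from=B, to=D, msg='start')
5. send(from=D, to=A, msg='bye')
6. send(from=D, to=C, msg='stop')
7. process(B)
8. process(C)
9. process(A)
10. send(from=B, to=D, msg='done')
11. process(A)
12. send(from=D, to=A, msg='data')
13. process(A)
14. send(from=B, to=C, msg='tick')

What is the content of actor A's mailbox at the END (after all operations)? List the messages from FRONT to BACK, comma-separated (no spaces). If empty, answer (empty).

Answer: (empty)

Derivation:
After 1 (process(D)): A:[] B:[] C:[] D:[]
After 2 (process(A)): A:[] B:[] C:[] D:[]
After 3 (process(C)): A:[] B:[] C:[] D:[]
After 4 (send(from=B, to=D, msg='start')): A:[] B:[] C:[] D:[start]
After 5 (send(from=D, to=A, msg='bye')): A:[bye] B:[] C:[] D:[start]
After 6 (send(from=D, to=C, msg='stop')): A:[bye] B:[] C:[stop] D:[start]
After 7 (process(B)): A:[bye] B:[] C:[stop] D:[start]
After 8 (process(C)): A:[bye] B:[] C:[] D:[start]
After 9 (process(A)): A:[] B:[] C:[] D:[start]
After 10 (send(from=B, to=D, msg='done')): A:[] B:[] C:[] D:[start,done]
After 11 (process(A)): A:[] B:[] C:[] D:[start,done]
After 12 (send(from=D, to=A, msg='data')): A:[data] B:[] C:[] D:[start,done]
After 13 (process(A)): A:[] B:[] C:[] D:[start,done]
After 14 (send(from=B, to=C, msg='tick')): A:[] B:[] C:[tick] D:[start,done]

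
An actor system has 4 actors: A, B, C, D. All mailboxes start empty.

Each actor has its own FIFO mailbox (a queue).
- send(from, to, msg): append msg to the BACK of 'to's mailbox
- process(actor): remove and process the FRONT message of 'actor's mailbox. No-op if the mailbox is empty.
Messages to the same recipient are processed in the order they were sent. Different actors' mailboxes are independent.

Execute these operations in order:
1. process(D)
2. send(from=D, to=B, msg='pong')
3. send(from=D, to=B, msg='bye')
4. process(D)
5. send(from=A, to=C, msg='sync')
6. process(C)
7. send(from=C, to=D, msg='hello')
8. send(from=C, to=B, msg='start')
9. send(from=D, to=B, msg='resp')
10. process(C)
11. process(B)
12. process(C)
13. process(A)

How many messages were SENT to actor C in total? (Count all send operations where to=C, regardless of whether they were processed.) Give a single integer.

After 1 (process(D)): A:[] B:[] C:[] D:[]
After 2 (send(from=D, to=B, msg='pong')): A:[] B:[pong] C:[] D:[]
After 3 (send(from=D, to=B, msg='bye')): A:[] B:[pong,bye] C:[] D:[]
After 4 (process(D)): A:[] B:[pong,bye] C:[] D:[]
After 5 (send(from=A, to=C, msg='sync')): A:[] B:[pong,bye] C:[sync] D:[]
After 6 (process(C)): A:[] B:[pong,bye] C:[] D:[]
After 7 (send(from=C, to=D, msg='hello')): A:[] B:[pong,bye] C:[] D:[hello]
After 8 (send(from=C, to=B, msg='start')): A:[] B:[pong,bye,start] C:[] D:[hello]
After 9 (send(from=D, to=B, msg='resp')): A:[] B:[pong,bye,start,resp] C:[] D:[hello]
After 10 (process(C)): A:[] B:[pong,bye,start,resp] C:[] D:[hello]
After 11 (process(B)): A:[] B:[bye,start,resp] C:[] D:[hello]
After 12 (process(C)): A:[] B:[bye,start,resp] C:[] D:[hello]
After 13 (process(A)): A:[] B:[bye,start,resp] C:[] D:[hello]

Answer: 1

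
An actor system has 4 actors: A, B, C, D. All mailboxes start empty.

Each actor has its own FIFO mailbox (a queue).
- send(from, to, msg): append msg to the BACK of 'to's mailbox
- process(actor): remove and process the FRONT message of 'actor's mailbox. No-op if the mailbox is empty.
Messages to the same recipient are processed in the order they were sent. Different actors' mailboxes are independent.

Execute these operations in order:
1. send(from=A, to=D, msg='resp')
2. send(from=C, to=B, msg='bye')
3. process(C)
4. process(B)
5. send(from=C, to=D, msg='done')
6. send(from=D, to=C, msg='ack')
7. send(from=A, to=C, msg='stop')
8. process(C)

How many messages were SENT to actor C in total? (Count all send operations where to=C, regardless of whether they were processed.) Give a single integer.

Answer: 2

Derivation:
After 1 (send(from=A, to=D, msg='resp')): A:[] B:[] C:[] D:[resp]
After 2 (send(from=C, to=B, msg='bye')): A:[] B:[bye] C:[] D:[resp]
After 3 (process(C)): A:[] B:[bye] C:[] D:[resp]
After 4 (process(B)): A:[] B:[] C:[] D:[resp]
After 5 (send(from=C, to=D, msg='done')): A:[] B:[] C:[] D:[resp,done]
After 6 (send(from=D, to=C, msg='ack')): A:[] B:[] C:[ack] D:[resp,done]
After 7 (send(from=A, to=C, msg='stop')): A:[] B:[] C:[ack,stop] D:[resp,done]
After 8 (process(C)): A:[] B:[] C:[stop] D:[resp,done]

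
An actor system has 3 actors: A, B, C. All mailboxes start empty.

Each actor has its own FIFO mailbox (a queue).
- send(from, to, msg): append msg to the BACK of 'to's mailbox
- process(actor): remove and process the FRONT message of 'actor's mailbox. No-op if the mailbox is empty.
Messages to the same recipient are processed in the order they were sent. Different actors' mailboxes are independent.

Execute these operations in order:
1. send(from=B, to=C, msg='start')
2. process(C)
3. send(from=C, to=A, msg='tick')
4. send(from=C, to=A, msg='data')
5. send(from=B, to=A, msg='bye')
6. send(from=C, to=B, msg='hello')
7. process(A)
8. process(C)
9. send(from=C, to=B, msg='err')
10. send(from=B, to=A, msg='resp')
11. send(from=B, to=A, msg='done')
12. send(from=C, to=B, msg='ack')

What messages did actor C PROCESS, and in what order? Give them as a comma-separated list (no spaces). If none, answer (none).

Answer: start

Derivation:
After 1 (send(from=B, to=C, msg='start')): A:[] B:[] C:[start]
After 2 (process(C)): A:[] B:[] C:[]
After 3 (send(from=C, to=A, msg='tick')): A:[tick] B:[] C:[]
After 4 (send(from=C, to=A, msg='data')): A:[tick,data] B:[] C:[]
After 5 (send(from=B, to=A, msg='bye')): A:[tick,data,bye] B:[] C:[]
After 6 (send(from=C, to=B, msg='hello')): A:[tick,data,bye] B:[hello] C:[]
After 7 (process(A)): A:[data,bye] B:[hello] C:[]
After 8 (process(C)): A:[data,bye] B:[hello] C:[]
After 9 (send(from=C, to=B, msg='err')): A:[data,bye] B:[hello,err] C:[]
After 10 (send(from=B, to=A, msg='resp')): A:[data,bye,resp] B:[hello,err] C:[]
After 11 (send(from=B, to=A, msg='done')): A:[data,bye,resp,done] B:[hello,err] C:[]
After 12 (send(from=C, to=B, msg='ack')): A:[data,bye,resp,done] B:[hello,err,ack] C:[]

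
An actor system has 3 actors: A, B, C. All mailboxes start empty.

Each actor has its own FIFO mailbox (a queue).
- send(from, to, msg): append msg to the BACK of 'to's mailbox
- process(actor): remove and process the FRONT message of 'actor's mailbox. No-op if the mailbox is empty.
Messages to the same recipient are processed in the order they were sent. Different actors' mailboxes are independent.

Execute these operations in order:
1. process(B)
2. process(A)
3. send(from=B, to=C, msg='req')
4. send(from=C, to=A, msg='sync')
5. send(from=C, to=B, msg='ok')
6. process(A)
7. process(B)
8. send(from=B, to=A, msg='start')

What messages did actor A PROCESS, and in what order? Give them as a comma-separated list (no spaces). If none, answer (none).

After 1 (process(B)): A:[] B:[] C:[]
After 2 (process(A)): A:[] B:[] C:[]
After 3 (send(from=B, to=C, msg='req')): A:[] B:[] C:[req]
After 4 (send(from=C, to=A, msg='sync')): A:[sync] B:[] C:[req]
After 5 (send(from=C, to=B, msg='ok')): A:[sync] B:[ok] C:[req]
After 6 (process(A)): A:[] B:[ok] C:[req]
After 7 (process(B)): A:[] B:[] C:[req]
After 8 (send(from=B, to=A, msg='start')): A:[start] B:[] C:[req]

Answer: sync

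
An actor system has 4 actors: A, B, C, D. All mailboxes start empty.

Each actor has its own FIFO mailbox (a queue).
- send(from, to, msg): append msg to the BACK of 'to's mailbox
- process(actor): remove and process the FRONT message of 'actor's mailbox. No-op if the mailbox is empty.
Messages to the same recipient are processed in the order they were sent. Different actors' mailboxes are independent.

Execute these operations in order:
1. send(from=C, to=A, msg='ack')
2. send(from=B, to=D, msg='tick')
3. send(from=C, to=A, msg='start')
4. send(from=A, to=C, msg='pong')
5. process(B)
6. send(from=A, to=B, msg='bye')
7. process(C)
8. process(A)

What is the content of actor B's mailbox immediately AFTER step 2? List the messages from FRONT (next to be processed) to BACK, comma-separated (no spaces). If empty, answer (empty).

After 1 (send(from=C, to=A, msg='ack')): A:[ack] B:[] C:[] D:[]
After 2 (send(from=B, to=D, msg='tick')): A:[ack] B:[] C:[] D:[tick]

(empty)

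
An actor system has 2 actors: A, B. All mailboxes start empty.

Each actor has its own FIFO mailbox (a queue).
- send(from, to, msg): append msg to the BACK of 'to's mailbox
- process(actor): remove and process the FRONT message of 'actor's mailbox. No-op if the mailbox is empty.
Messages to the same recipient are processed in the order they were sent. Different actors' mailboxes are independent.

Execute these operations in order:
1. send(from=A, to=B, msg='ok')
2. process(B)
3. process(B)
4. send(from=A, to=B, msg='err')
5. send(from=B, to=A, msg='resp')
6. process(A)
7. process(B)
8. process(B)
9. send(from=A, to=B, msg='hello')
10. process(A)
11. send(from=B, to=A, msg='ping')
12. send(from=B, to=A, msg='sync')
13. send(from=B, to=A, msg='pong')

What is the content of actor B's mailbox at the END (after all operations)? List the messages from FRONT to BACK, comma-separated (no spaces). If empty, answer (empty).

After 1 (send(from=A, to=B, msg='ok')): A:[] B:[ok]
After 2 (process(B)): A:[] B:[]
After 3 (process(B)): A:[] B:[]
After 4 (send(from=A, to=B, msg='err')): A:[] B:[err]
After 5 (send(from=B, to=A, msg='resp')): A:[resp] B:[err]
After 6 (process(A)): A:[] B:[err]
After 7 (process(B)): A:[] B:[]
After 8 (process(B)): A:[] B:[]
After 9 (send(from=A, to=B, msg='hello')): A:[] B:[hello]
After 10 (process(A)): A:[] B:[hello]
After 11 (send(from=B, to=A, msg='ping')): A:[ping] B:[hello]
After 12 (send(from=B, to=A, msg='sync')): A:[ping,sync] B:[hello]
After 13 (send(from=B, to=A, msg='pong')): A:[ping,sync,pong] B:[hello]

Answer: hello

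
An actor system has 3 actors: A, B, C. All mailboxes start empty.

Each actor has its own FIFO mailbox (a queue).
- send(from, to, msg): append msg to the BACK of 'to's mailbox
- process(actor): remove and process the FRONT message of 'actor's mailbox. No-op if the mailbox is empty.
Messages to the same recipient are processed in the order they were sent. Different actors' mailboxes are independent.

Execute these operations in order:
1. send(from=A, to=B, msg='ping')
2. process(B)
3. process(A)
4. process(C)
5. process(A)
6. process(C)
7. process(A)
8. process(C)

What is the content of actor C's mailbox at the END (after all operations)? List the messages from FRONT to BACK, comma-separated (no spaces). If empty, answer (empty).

Answer: (empty)

Derivation:
After 1 (send(from=A, to=B, msg='ping')): A:[] B:[ping] C:[]
After 2 (process(B)): A:[] B:[] C:[]
After 3 (process(A)): A:[] B:[] C:[]
After 4 (process(C)): A:[] B:[] C:[]
After 5 (process(A)): A:[] B:[] C:[]
After 6 (process(C)): A:[] B:[] C:[]
After 7 (process(A)): A:[] B:[] C:[]
After 8 (process(C)): A:[] B:[] C:[]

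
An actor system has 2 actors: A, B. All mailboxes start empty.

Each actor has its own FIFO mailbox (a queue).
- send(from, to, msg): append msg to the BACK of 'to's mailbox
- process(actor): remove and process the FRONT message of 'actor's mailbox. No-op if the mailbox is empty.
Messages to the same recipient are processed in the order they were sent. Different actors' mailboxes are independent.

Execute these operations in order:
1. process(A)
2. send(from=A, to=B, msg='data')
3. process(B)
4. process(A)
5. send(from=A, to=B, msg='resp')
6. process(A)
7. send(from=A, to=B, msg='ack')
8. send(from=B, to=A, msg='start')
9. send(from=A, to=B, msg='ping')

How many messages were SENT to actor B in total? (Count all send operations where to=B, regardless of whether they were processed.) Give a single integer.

Answer: 4

Derivation:
After 1 (process(A)): A:[] B:[]
After 2 (send(from=A, to=B, msg='data')): A:[] B:[data]
After 3 (process(B)): A:[] B:[]
After 4 (process(A)): A:[] B:[]
After 5 (send(from=A, to=B, msg='resp')): A:[] B:[resp]
After 6 (process(A)): A:[] B:[resp]
After 7 (send(from=A, to=B, msg='ack')): A:[] B:[resp,ack]
After 8 (send(from=B, to=A, msg='start')): A:[start] B:[resp,ack]
After 9 (send(from=A, to=B, msg='ping')): A:[start] B:[resp,ack,ping]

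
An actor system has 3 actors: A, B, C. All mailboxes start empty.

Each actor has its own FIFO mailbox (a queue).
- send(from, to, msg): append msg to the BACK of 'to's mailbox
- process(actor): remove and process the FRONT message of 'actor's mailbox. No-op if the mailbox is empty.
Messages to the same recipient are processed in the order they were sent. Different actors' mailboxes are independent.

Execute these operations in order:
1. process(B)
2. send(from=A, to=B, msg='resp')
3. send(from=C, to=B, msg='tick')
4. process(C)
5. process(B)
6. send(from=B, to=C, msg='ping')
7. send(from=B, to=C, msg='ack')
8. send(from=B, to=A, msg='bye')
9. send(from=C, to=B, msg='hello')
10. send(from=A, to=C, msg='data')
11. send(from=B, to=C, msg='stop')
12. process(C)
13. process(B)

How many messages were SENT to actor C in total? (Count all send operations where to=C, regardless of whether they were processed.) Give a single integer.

After 1 (process(B)): A:[] B:[] C:[]
After 2 (send(from=A, to=B, msg='resp')): A:[] B:[resp] C:[]
After 3 (send(from=C, to=B, msg='tick')): A:[] B:[resp,tick] C:[]
After 4 (process(C)): A:[] B:[resp,tick] C:[]
After 5 (process(B)): A:[] B:[tick] C:[]
After 6 (send(from=B, to=C, msg='ping')): A:[] B:[tick] C:[ping]
After 7 (send(from=B, to=C, msg='ack')): A:[] B:[tick] C:[ping,ack]
After 8 (send(from=B, to=A, msg='bye')): A:[bye] B:[tick] C:[ping,ack]
After 9 (send(from=C, to=B, msg='hello')): A:[bye] B:[tick,hello] C:[ping,ack]
After 10 (send(from=A, to=C, msg='data')): A:[bye] B:[tick,hello] C:[ping,ack,data]
After 11 (send(from=B, to=C, msg='stop')): A:[bye] B:[tick,hello] C:[ping,ack,data,stop]
After 12 (process(C)): A:[bye] B:[tick,hello] C:[ack,data,stop]
After 13 (process(B)): A:[bye] B:[hello] C:[ack,data,stop]

Answer: 4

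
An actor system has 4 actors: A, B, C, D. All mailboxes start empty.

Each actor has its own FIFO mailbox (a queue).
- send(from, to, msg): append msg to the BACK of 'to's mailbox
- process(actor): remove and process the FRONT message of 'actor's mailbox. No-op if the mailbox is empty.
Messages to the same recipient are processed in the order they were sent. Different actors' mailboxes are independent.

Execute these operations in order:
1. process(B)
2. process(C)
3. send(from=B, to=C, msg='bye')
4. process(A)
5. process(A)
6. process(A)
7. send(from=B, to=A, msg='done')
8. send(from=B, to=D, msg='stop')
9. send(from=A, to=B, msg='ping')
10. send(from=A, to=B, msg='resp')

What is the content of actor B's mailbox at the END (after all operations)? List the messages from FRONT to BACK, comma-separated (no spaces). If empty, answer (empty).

Answer: ping,resp

Derivation:
After 1 (process(B)): A:[] B:[] C:[] D:[]
After 2 (process(C)): A:[] B:[] C:[] D:[]
After 3 (send(from=B, to=C, msg='bye')): A:[] B:[] C:[bye] D:[]
After 4 (process(A)): A:[] B:[] C:[bye] D:[]
After 5 (process(A)): A:[] B:[] C:[bye] D:[]
After 6 (process(A)): A:[] B:[] C:[bye] D:[]
After 7 (send(from=B, to=A, msg='done')): A:[done] B:[] C:[bye] D:[]
After 8 (send(from=B, to=D, msg='stop')): A:[done] B:[] C:[bye] D:[stop]
After 9 (send(from=A, to=B, msg='ping')): A:[done] B:[ping] C:[bye] D:[stop]
After 10 (send(from=A, to=B, msg='resp')): A:[done] B:[ping,resp] C:[bye] D:[stop]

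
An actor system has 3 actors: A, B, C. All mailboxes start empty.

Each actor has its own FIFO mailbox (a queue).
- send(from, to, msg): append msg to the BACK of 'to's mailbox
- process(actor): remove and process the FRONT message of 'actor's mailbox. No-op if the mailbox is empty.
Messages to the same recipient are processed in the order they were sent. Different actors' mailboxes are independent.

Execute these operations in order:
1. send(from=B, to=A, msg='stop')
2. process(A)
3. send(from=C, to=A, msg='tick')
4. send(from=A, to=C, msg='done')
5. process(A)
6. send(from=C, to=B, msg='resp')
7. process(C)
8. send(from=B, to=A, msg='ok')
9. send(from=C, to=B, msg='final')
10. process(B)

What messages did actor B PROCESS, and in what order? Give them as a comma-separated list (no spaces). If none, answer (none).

Answer: resp

Derivation:
After 1 (send(from=B, to=A, msg='stop')): A:[stop] B:[] C:[]
After 2 (process(A)): A:[] B:[] C:[]
After 3 (send(from=C, to=A, msg='tick')): A:[tick] B:[] C:[]
After 4 (send(from=A, to=C, msg='done')): A:[tick] B:[] C:[done]
After 5 (process(A)): A:[] B:[] C:[done]
After 6 (send(from=C, to=B, msg='resp')): A:[] B:[resp] C:[done]
After 7 (process(C)): A:[] B:[resp] C:[]
After 8 (send(from=B, to=A, msg='ok')): A:[ok] B:[resp] C:[]
After 9 (send(from=C, to=B, msg='final')): A:[ok] B:[resp,final] C:[]
After 10 (process(B)): A:[ok] B:[final] C:[]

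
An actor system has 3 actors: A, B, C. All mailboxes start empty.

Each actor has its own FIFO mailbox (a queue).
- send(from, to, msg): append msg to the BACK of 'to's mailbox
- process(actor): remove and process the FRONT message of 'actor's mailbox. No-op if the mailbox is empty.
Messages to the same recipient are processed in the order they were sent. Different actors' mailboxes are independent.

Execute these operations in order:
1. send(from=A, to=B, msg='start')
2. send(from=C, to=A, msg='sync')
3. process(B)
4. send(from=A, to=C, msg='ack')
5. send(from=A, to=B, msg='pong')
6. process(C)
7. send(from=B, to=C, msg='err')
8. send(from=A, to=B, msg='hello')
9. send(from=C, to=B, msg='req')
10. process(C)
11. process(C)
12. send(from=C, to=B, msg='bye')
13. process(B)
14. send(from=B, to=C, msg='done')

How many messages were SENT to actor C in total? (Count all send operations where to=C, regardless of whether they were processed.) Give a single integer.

After 1 (send(from=A, to=B, msg='start')): A:[] B:[start] C:[]
After 2 (send(from=C, to=A, msg='sync')): A:[sync] B:[start] C:[]
After 3 (process(B)): A:[sync] B:[] C:[]
After 4 (send(from=A, to=C, msg='ack')): A:[sync] B:[] C:[ack]
After 5 (send(from=A, to=B, msg='pong')): A:[sync] B:[pong] C:[ack]
After 6 (process(C)): A:[sync] B:[pong] C:[]
After 7 (send(from=B, to=C, msg='err')): A:[sync] B:[pong] C:[err]
After 8 (send(from=A, to=B, msg='hello')): A:[sync] B:[pong,hello] C:[err]
After 9 (send(from=C, to=B, msg='req')): A:[sync] B:[pong,hello,req] C:[err]
After 10 (process(C)): A:[sync] B:[pong,hello,req] C:[]
After 11 (process(C)): A:[sync] B:[pong,hello,req] C:[]
After 12 (send(from=C, to=B, msg='bye')): A:[sync] B:[pong,hello,req,bye] C:[]
After 13 (process(B)): A:[sync] B:[hello,req,bye] C:[]
After 14 (send(from=B, to=C, msg='done')): A:[sync] B:[hello,req,bye] C:[done]

Answer: 3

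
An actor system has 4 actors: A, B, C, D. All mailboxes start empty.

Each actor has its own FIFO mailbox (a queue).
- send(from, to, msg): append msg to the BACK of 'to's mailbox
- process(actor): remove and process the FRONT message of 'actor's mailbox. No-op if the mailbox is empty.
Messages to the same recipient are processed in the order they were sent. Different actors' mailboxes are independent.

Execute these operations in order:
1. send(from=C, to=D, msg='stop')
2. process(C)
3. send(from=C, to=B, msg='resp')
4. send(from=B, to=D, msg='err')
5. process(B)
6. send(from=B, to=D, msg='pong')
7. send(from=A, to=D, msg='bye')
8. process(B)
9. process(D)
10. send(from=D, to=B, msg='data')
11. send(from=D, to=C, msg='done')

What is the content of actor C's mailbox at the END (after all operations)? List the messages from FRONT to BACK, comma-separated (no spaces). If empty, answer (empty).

Answer: done

Derivation:
After 1 (send(from=C, to=D, msg='stop')): A:[] B:[] C:[] D:[stop]
After 2 (process(C)): A:[] B:[] C:[] D:[stop]
After 3 (send(from=C, to=B, msg='resp')): A:[] B:[resp] C:[] D:[stop]
After 4 (send(from=B, to=D, msg='err')): A:[] B:[resp] C:[] D:[stop,err]
After 5 (process(B)): A:[] B:[] C:[] D:[stop,err]
After 6 (send(from=B, to=D, msg='pong')): A:[] B:[] C:[] D:[stop,err,pong]
After 7 (send(from=A, to=D, msg='bye')): A:[] B:[] C:[] D:[stop,err,pong,bye]
After 8 (process(B)): A:[] B:[] C:[] D:[stop,err,pong,bye]
After 9 (process(D)): A:[] B:[] C:[] D:[err,pong,bye]
After 10 (send(from=D, to=B, msg='data')): A:[] B:[data] C:[] D:[err,pong,bye]
After 11 (send(from=D, to=C, msg='done')): A:[] B:[data] C:[done] D:[err,pong,bye]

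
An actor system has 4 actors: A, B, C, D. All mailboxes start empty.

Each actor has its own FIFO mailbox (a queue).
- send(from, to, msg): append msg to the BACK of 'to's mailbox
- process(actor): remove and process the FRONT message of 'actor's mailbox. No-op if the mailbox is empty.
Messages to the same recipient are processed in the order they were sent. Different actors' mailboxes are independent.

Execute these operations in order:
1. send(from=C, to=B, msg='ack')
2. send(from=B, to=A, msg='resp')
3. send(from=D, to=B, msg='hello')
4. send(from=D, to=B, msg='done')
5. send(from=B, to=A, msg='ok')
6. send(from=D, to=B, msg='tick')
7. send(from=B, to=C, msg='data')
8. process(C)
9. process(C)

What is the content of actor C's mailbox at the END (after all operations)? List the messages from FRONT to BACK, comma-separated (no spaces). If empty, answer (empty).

After 1 (send(from=C, to=B, msg='ack')): A:[] B:[ack] C:[] D:[]
After 2 (send(from=B, to=A, msg='resp')): A:[resp] B:[ack] C:[] D:[]
After 3 (send(from=D, to=B, msg='hello')): A:[resp] B:[ack,hello] C:[] D:[]
After 4 (send(from=D, to=B, msg='done')): A:[resp] B:[ack,hello,done] C:[] D:[]
After 5 (send(from=B, to=A, msg='ok')): A:[resp,ok] B:[ack,hello,done] C:[] D:[]
After 6 (send(from=D, to=B, msg='tick')): A:[resp,ok] B:[ack,hello,done,tick] C:[] D:[]
After 7 (send(from=B, to=C, msg='data')): A:[resp,ok] B:[ack,hello,done,tick] C:[data] D:[]
After 8 (process(C)): A:[resp,ok] B:[ack,hello,done,tick] C:[] D:[]
After 9 (process(C)): A:[resp,ok] B:[ack,hello,done,tick] C:[] D:[]

Answer: (empty)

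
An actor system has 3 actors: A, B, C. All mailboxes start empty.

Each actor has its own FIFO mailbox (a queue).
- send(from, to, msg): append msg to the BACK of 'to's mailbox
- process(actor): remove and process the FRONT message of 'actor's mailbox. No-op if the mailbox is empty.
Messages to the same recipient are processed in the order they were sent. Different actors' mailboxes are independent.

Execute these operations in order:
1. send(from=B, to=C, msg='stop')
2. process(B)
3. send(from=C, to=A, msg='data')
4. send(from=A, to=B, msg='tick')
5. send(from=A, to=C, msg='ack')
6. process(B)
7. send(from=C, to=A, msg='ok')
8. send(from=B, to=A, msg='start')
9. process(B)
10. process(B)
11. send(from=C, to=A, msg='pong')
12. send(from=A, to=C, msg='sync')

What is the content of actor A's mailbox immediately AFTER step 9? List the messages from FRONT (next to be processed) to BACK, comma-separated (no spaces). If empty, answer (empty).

After 1 (send(from=B, to=C, msg='stop')): A:[] B:[] C:[stop]
After 2 (process(B)): A:[] B:[] C:[stop]
After 3 (send(from=C, to=A, msg='data')): A:[data] B:[] C:[stop]
After 4 (send(from=A, to=B, msg='tick')): A:[data] B:[tick] C:[stop]
After 5 (send(from=A, to=C, msg='ack')): A:[data] B:[tick] C:[stop,ack]
After 6 (process(B)): A:[data] B:[] C:[stop,ack]
After 7 (send(from=C, to=A, msg='ok')): A:[data,ok] B:[] C:[stop,ack]
After 8 (send(from=B, to=A, msg='start')): A:[data,ok,start] B:[] C:[stop,ack]
After 9 (process(B)): A:[data,ok,start] B:[] C:[stop,ack]

data,ok,start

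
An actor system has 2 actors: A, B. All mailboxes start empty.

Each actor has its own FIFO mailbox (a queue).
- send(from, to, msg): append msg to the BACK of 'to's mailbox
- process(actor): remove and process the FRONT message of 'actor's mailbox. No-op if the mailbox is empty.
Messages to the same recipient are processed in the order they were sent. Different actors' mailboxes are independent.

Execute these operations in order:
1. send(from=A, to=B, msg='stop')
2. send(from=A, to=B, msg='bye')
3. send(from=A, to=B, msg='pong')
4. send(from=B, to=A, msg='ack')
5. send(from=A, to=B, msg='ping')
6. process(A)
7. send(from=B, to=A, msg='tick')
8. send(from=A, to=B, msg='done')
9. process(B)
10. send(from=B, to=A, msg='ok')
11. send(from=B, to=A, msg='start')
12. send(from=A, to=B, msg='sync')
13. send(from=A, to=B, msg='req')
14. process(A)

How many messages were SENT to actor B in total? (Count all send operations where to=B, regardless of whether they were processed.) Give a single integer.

Answer: 7

Derivation:
After 1 (send(from=A, to=B, msg='stop')): A:[] B:[stop]
After 2 (send(from=A, to=B, msg='bye')): A:[] B:[stop,bye]
After 3 (send(from=A, to=B, msg='pong')): A:[] B:[stop,bye,pong]
After 4 (send(from=B, to=A, msg='ack')): A:[ack] B:[stop,bye,pong]
After 5 (send(from=A, to=B, msg='ping')): A:[ack] B:[stop,bye,pong,ping]
After 6 (process(A)): A:[] B:[stop,bye,pong,ping]
After 7 (send(from=B, to=A, msg='tick')): A:[tick] B:[stop,bye,pong,ping]
After 8 (send(from=A, to=B, msg='done')): A:[tick] B:[stop,bye,pong,ping,done]
After 9 (process(B)): A:[tick] B:[bye,pong,ping,done]
After 10 (send(from=B, to=A, msg='ok')): A:[tick,ok] B:[bye,pong,ping,done]
After 11 (send(from=B, to=A, msg='start')): A:[tick,ok,start] B:[bye,pong,ping,done]
After 12 (send(from=A, to=B, msg='sync')): A:[tick,ok,start] B:[bye,pong,ping,done,sync]
After 13 (send(from=A, to=B, msg='req')): A:[tick,ok,start] B:[bye,pong,ping,done,sync,req]
After 14 (process(A)): A:[ok,start] B:[bye,pong,ping,done,sync,req]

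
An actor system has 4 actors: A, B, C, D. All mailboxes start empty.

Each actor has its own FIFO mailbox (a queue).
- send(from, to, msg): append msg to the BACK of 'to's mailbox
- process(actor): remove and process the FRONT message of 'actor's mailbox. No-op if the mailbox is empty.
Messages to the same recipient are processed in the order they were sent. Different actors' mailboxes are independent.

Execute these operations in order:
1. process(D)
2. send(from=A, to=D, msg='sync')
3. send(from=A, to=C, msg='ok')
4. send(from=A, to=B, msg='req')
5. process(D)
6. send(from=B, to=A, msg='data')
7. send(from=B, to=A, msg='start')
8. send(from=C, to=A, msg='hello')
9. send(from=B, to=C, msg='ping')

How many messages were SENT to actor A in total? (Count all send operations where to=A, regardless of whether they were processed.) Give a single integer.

After 1 (process(D)): A:[] B:[] C:[] D:[]
After 2 (send(from=A, to=D, msg='sync')): A:[] B:[] C:[] D:[sync]
After 3 (send(from=A, to=C, msg='ok')): A:[] B:[] C:[ok] D:[sync]
After 4 (send(from=A, to=B, msg='req')): A:[] B:[req] C:[ok] D:[sync]
After 5 (process(D)): A:[] B:[req] C:[ok] D:[]
After 6 (send(from=B, to=A, msg='data')): A:[data] B:[req] C:[ok] D:[]
After 7 (send(from=B, to=A, msg='start')): A:[data,start] B:[req] C:[ok] D:[]
After 8 (send(from=C, to=A, msg='hello')): A:[data,start,hello] B:[req] C:[ok] D:[]
After 9 (send(from=B, to=C, msg='ping')): A:[data,start,hello] B:[req] C:[ok,ping] D:[]

Answer: 3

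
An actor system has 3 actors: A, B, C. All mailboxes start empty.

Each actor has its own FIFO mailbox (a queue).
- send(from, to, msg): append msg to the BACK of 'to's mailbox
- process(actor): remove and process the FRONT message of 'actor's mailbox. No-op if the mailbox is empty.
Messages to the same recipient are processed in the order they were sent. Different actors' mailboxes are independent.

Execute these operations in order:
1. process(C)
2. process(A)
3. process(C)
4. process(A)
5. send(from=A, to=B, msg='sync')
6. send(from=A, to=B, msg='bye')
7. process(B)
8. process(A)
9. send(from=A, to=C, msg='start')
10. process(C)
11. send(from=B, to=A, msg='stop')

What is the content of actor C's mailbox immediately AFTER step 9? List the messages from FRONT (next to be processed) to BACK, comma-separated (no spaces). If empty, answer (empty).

After 1 (process(C)): A:[] B:[] C:[]
After 2 (process(A)): A:[] B:[] C:[]
After 3 (process(C)): A:[] B:[] C:[]
After 4 (process(A)): A:[] B:[] C:[]
After 5 (send(from=A, to=B, msg='sync')): A:[] B:[sync] C:[]
After 6 (send(from=A, to=B, msg='bye')): A:[] B:[sync,bye] C:[]
After 7 (process(B)): A:[] B:[bye] C:[]
After 8 (process(A)): A:[] B:[bye] C:[]
After 9 (send(from=A, to=C, msg='start')): A:[] B:[bye] C:[start]

start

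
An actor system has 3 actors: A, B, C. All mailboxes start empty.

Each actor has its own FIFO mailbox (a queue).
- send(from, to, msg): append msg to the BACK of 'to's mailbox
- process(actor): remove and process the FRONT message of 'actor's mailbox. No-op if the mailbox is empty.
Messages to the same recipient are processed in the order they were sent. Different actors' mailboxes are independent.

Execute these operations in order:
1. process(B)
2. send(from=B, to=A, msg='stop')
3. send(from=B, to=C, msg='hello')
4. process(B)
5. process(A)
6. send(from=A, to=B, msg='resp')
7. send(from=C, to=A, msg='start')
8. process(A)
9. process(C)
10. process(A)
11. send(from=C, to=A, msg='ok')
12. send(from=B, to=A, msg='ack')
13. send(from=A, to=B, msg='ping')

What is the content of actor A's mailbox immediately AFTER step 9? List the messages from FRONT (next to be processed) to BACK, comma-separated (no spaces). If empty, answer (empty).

After 1 (process(B)): A:[] B:[] C:[]
After 2 (send(from=B, to=A, msg='stop')): A:[stop] B:[] C:[]
After 3 (send(from=B, to=C, msg='hello')): A:[stop] B:[] C:[hello]
After 4 (process(B)): A:[stop] B:[] C:[hello]
After 5 (process(A)): A:[] B:[] C:[hello]
After 6 (send(from=A, to=B, msg='resp')): A:[] B:[resp] C:[hello]
After 7 (send(from=C, to=A, msg='start')): A:[start] B:[resp] C:[hello]
After 8 (process(A)): A:[] B:[resp] C:[hello]
After 9 (process(C)): A:[] B:[resp] C:[]

(empty)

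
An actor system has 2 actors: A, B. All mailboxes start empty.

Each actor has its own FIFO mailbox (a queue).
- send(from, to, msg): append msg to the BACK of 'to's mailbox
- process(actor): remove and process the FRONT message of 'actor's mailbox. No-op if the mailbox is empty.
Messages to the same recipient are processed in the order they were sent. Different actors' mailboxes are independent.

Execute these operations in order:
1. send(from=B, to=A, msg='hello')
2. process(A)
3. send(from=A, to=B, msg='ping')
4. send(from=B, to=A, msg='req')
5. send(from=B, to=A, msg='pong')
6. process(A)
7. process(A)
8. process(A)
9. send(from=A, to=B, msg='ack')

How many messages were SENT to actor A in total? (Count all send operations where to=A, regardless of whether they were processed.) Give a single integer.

Answer: 3

Derivation:
After 1 (send(from=B, to=A, msg='hello')): A:[hello] B:[]
After 2 (process(A)): A:[] B:[]
After 3 (send(from=A, to=B, msg='ping')): A:[] B:[ping]
After 4 (send(from=B, to=A, msg='req')): A:[req] B:[ping]
After 5 (send(from=B, to=A, msg='pong')): A:[req,pong] B:[ping]
After 6 (process(A)): A:[pong] B:[ping]
After 7 (process(A)): A:[] B:[ping]
After 8 (process(A)): A:[] B:[ping]
After 9 (send(from=A, to=B, msg='ack')): A:[] B:[ping,ack]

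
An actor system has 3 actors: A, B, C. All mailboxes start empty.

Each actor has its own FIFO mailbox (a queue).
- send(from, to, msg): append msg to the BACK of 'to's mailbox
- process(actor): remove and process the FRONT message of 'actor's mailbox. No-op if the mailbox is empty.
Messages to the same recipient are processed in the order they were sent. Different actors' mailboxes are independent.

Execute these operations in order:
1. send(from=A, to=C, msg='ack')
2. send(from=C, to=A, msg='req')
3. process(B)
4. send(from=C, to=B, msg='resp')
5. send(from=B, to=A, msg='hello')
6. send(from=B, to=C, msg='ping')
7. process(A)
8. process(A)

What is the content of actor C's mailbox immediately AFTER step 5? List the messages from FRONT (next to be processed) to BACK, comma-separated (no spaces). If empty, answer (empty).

After 1 (send(from=A, to=C, msg='ack')): A:[] B:[] C:[ack]
After 2 (send(from=C, to=A, msg='req')): A:[req] B:[] C:[ack]
After 3 (process(B)): A:[req] B:[] C:[ack]
After 4 (send(from=C, to=B, msg='resp')): A:[req] B:[resp] C:[ack]
After 5 (send(from=B, to=A, msg='hello')): A:[req,hello] B:[resp] C:[ack]

ack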